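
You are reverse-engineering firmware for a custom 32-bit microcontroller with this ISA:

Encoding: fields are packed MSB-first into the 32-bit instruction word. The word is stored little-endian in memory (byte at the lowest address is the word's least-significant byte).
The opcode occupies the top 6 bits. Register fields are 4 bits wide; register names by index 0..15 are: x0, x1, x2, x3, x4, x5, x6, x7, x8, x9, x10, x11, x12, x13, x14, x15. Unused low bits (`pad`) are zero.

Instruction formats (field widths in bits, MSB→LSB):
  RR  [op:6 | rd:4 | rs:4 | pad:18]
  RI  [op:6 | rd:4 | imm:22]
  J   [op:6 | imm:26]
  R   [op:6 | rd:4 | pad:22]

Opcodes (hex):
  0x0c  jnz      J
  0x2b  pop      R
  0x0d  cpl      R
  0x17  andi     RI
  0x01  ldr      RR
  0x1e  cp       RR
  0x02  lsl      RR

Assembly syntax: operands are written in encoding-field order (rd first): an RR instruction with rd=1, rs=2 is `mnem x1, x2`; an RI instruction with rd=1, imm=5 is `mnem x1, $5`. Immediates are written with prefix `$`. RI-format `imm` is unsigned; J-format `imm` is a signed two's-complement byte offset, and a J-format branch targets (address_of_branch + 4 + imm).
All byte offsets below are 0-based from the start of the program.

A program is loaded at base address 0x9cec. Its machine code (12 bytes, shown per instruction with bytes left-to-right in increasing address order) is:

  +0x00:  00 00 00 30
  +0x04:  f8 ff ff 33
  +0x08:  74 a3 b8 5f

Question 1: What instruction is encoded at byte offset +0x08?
andi x14, $3711860

off 0x08: read 74 a3 b8 5f as little → 0x5fb8a374
  op=0x5fb8a374>>26=0x17 ⇒ andi (RI)
  [25:22] rd=14 = x14
  [21:0] imm=3711860 = $3711860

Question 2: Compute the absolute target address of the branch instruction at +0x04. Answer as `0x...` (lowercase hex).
+0x04: f8 ff ff 33 ⇒ word 0x33fffff8 (little)
  opcode bits[31:26]=0xc: jnz/J
  imm: (w>>0)&0x3ffffff=0x3fffff8 (s26→-8) → $-8
  target = base 0x9cec + off 0x04 + 4 + imm -8 = 0x9cec

0x9cec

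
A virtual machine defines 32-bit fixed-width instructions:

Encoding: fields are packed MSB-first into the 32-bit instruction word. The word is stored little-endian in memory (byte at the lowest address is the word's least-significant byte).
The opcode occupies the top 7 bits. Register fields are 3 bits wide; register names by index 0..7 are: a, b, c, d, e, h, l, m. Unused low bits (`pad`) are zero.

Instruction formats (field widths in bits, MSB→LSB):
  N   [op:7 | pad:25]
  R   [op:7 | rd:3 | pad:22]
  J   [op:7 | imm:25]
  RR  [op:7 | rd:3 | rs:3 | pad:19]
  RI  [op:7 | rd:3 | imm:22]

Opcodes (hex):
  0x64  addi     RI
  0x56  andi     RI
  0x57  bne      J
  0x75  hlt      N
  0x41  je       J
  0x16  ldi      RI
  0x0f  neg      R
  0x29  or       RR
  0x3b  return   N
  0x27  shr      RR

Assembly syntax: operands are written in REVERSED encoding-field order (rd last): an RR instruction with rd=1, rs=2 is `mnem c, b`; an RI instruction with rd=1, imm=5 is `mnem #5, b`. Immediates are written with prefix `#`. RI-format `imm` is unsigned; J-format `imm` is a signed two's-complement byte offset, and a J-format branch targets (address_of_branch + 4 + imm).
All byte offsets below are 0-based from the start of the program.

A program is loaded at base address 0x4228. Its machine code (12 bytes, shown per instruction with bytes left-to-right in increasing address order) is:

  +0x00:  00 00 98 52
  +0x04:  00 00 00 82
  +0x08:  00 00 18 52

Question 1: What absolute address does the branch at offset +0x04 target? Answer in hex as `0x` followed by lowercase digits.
0x4230

@+04  little-endian(00 00 00 82) = 0x82000000
  top 7b → 0x41 → je [J]
  imm: (w>>0)&0x1ffffff=0x0 → #0
  target = base 0x4228 + off 0x04 + 4 + imm 0 = 0x4230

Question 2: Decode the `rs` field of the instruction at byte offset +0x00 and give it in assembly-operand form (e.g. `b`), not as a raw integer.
d

off 0x00: read 00 00 98 52 as little → 0x52980000
  opcode bits[31:25]=0x29: or/RR
  [24:22] rd=2 = c
  [21:19] rs=3 = d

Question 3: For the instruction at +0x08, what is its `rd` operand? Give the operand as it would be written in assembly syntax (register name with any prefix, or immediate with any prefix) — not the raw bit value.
+0x08: 00 00 18 52 ⇒ word 0x52180000 (little)
  top 7b → 0x29 → or [RR]
  rd@[24:22]=0x0 ⇒ a
  rs@[21:19]=0x3 ⇒ d

a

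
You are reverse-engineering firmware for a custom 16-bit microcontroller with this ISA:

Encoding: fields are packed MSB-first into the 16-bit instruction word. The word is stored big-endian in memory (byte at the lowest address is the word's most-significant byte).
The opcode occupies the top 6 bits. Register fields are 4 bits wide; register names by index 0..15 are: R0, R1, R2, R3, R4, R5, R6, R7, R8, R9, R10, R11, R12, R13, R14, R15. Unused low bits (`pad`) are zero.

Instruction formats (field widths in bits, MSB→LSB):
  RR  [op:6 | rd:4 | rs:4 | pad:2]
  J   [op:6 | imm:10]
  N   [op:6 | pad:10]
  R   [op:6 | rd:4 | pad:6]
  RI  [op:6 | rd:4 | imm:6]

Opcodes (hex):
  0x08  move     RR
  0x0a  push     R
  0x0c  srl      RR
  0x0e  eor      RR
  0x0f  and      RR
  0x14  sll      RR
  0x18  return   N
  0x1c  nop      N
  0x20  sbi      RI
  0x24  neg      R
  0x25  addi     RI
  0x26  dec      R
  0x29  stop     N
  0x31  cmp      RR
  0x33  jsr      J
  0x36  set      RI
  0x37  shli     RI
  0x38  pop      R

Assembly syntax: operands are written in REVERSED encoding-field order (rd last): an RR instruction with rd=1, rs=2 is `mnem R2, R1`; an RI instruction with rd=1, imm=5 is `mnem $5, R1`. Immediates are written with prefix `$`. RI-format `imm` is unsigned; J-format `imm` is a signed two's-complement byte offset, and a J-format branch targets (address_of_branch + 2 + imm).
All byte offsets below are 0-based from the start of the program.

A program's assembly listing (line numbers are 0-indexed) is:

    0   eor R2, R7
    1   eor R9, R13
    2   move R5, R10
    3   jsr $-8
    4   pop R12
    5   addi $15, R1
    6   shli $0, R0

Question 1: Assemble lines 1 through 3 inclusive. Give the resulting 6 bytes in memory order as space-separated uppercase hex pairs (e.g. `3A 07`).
L1: eor op=0xe:6|rd=13:4|rs=9:4|pad=0:2 ⇒ 0x3b64 ⇒ big 3b 64
L2: move op=0x8:6|rd=10:4|rs=5:4|pad=0:2 ⇒ 0x2294 ⇒ big 22 94
L3: jsr op=0x33:6|imm=-8:10 ⇒ 0xcff8 ⇒ big cf f8

3B 64 22 94 CF F8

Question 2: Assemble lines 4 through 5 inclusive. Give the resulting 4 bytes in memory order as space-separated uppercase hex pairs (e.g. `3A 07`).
line 4 (pop): pack op=0x38:6|rd=12:4|pad=0:6 = 0xe300; big→ e3 00
line 5 (addi): pack op=0x25:6|rd=1:4|imm=15:6 = 0x944f; big→ 94 4f

E3 00 94 4F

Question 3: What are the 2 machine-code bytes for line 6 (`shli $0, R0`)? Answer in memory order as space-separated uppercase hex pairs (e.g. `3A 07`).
6. shli fields op=0x37:6|rd=0:4|imm=0:6 → word dc00h → dc 00

DC 00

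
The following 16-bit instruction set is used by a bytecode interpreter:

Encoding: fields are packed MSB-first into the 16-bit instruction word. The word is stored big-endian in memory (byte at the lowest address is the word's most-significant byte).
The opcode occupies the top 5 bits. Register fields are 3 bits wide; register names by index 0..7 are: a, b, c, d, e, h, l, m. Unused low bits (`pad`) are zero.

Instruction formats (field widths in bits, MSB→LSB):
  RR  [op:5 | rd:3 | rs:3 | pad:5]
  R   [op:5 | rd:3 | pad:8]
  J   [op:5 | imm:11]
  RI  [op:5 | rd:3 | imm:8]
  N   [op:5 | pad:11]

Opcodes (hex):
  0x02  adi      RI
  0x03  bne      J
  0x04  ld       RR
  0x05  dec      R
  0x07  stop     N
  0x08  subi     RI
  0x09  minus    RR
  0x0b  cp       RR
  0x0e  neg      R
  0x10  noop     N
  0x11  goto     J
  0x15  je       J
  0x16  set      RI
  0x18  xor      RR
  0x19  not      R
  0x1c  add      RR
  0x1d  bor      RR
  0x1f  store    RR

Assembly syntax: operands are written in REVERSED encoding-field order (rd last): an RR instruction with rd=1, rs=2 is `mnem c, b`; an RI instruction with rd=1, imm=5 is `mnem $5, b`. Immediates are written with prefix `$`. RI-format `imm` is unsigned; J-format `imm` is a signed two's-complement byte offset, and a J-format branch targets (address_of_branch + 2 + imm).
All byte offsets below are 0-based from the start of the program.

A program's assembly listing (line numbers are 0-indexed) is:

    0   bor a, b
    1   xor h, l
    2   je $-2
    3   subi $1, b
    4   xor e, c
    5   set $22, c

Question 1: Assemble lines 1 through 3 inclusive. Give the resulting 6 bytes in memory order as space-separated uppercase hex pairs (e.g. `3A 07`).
line 1 (xor): pack op=0x18:5|rd=6:3|rs=5:3|pad=0:5 = 0xc6a0; big→ c6 a0
line 2 (je): pack op=0x15:5|imm=-2:11 = 0xaffe; big→ af fe
line 3 (subi): pack op=0x8:5|rd=1:3|imm=1:8 = 0x4101; big→ 41 01

C6 A0 AF FE 41 01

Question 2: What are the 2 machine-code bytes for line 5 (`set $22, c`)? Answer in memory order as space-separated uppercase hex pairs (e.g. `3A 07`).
B2 16

5. set fields op=0x16:5|rd=2:3|imm=22:8 → word b216h → b2 16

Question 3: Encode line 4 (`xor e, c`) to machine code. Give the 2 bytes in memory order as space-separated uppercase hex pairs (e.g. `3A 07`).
4. xor fields op=0x18:5|rd=2:3|rs=4:3|pad=0:5 → word c280h → c2 80

C2 80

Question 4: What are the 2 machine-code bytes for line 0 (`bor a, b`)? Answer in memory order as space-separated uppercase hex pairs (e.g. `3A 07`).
E9 00

0. bor fields op=0x1d:5|rd=1:3|rs=0:3|pad=0:5 → word e900h → e9 00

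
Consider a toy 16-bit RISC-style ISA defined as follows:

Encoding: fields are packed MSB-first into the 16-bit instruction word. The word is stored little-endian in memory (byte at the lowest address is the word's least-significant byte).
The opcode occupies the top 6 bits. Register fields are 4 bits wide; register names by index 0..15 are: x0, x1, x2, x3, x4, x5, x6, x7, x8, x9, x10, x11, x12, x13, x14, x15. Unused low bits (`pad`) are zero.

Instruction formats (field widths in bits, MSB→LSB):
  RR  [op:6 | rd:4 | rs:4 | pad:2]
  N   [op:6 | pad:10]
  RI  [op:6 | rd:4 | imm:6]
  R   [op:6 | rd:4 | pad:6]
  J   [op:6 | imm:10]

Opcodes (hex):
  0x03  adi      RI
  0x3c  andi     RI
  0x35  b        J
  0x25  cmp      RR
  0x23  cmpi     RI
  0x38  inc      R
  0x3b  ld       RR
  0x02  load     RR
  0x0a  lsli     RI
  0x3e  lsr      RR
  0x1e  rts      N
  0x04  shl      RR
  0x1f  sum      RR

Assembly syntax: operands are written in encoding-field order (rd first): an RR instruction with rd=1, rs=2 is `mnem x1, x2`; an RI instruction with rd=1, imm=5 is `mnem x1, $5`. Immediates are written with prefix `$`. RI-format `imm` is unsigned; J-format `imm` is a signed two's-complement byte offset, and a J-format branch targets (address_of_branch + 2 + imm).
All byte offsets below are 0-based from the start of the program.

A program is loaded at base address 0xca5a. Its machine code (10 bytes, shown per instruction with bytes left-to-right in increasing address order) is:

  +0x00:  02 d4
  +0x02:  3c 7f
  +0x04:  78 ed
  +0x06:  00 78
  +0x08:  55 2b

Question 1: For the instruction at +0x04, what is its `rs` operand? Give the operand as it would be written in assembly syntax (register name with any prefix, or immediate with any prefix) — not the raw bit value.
+0x04: 78 ed ⇒ word 0xed78 (little)
  top 6b → 0x3b → ld [RR]
  rd: (w>>6)&0xf=0x5 → x5
  rs: (w>>2)&0xf=0xe → x14

x14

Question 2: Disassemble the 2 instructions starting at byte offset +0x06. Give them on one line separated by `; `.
rts; lsli x13, $21

[06] 00 78 → 0x7800
  top 6b → 0x1e → rts [N]
[08] 55 2b → 0x2b55
  top 6b → 0xa → lsli [RI]
  rd: (w>>6)&0xf=0xd → x13
  imm: (w>>0)&0x3f=0x15 → $21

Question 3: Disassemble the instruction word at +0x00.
off 0x00: read 02 d4 as little → 0xd402
  opcode bits[15:10]=0x35: b/J
  imm@[9:0]=0x2 ⇒ $2

b $2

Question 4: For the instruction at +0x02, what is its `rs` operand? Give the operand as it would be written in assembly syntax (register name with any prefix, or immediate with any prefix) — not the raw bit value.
x15

+0x02: 3c 7f ⇒ word 0x7f3c (little)
  op=0x7f3c>>10=0x1f ⇒ sum (RR)
  rd@[9:6]=0xc ⇒ x12
  rs@[5:2]=0xf ⇒ x15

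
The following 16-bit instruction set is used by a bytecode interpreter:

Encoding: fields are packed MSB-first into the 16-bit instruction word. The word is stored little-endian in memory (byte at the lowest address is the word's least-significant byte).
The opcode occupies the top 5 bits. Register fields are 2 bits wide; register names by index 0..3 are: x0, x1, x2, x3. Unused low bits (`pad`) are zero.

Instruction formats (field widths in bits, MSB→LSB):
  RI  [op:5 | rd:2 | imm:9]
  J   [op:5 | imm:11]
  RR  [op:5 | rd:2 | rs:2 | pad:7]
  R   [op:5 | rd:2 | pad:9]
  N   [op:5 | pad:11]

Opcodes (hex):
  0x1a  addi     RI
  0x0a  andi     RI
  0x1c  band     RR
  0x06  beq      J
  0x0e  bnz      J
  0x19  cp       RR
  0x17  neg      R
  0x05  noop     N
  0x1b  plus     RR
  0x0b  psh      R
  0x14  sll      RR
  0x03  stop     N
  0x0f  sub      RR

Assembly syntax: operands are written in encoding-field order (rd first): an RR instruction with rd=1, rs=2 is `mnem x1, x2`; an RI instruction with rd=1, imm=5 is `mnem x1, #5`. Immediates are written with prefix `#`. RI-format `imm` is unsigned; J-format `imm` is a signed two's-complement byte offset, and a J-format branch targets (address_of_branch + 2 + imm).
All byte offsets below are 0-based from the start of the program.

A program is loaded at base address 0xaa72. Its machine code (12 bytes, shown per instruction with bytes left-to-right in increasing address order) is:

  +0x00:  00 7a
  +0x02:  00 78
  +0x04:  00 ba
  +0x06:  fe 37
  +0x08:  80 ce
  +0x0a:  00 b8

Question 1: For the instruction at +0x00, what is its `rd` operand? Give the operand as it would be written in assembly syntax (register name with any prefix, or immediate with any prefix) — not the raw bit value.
x1

@+00  little-endian(00 7a) = 0x7a00
  top 5b → 0xf → sub [RR]
  rd@[10:9]=0x1 ⇒ x1
  rs@[8:7]=0x0 ⇒ x0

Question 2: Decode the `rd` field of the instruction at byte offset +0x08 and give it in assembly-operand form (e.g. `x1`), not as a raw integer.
x3

off 0x08: read 80 ce as little → 0xce80
  op=0xce80>>11=0x19 ⇒ cp (RR)
  rd: (w>>9)&0x3=0x3 → x3
  rs: (w>>7)&0x3=0x1 → x1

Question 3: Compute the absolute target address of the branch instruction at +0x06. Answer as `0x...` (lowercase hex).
@+06  little-endian(fe 37) = 0x37fe
  top 5b → 0x6 → beq [J]
  imm@[10:0]=0x7fe (s11→-2) ⇒ #-2
  target = base 0xaa72 + off 0x06 + 2 + imm -2 = 0xaa78

0xaa78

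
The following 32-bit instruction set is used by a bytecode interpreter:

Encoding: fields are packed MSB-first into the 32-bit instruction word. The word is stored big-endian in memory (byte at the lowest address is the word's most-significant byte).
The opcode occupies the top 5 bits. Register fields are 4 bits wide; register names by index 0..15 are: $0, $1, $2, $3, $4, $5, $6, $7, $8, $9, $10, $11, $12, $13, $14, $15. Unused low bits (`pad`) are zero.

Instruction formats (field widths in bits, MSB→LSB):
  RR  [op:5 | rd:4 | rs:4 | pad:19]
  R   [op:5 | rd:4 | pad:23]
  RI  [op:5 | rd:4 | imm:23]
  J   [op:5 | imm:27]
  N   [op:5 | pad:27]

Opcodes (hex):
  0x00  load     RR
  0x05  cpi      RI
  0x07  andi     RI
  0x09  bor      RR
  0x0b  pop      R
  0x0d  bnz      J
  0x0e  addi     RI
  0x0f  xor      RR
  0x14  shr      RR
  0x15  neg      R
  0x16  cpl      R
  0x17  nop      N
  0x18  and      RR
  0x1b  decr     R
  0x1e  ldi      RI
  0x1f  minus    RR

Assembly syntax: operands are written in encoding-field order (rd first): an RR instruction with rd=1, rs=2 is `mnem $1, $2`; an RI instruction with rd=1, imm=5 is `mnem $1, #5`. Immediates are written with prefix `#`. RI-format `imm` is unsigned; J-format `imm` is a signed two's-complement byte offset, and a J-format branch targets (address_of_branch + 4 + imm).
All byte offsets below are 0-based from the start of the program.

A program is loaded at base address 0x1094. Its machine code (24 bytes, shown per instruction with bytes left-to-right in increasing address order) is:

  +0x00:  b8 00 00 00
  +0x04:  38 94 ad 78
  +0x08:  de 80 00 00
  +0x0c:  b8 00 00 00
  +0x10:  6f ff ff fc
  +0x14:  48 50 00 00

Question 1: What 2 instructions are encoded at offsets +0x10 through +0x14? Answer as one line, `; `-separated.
+0x10: 6f ff ff fc ⇒ word 0x6ffffffc (big)
  opcode bits[31:27]=0xd: bnz/J
  [26:0] imm=134217724 (s27→-4) = #-4
+0x14: 48 50 00 00 ⇒ word 0x48500000 (big)
  opcode bits[31:27]=0x9: bor/RR
  [26:23] rd=0 = $0
  [22:19] rs=10 = $10

bnz #-4; bor $0, $10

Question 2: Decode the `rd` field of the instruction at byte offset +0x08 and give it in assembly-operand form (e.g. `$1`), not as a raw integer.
$13

+0x08: de 80 00 00 ⇒ word 0xde800000 (big)
  op=0xde800000>>27=0x1b ⇒ decr (R)
  [26:23] rd=13 = $13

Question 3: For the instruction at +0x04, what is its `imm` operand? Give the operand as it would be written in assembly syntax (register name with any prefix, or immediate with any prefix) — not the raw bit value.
+0x04: 38 94 ad 78 ⇒ word 0x3894ad78 (big)
  top 5b → 0x7 → andi [RI]
  rd: (w>>23)&0xf=0x1 → $1
  imm: (w>>0)&0x7fffff=0x14ad78 → #1355128

#1355128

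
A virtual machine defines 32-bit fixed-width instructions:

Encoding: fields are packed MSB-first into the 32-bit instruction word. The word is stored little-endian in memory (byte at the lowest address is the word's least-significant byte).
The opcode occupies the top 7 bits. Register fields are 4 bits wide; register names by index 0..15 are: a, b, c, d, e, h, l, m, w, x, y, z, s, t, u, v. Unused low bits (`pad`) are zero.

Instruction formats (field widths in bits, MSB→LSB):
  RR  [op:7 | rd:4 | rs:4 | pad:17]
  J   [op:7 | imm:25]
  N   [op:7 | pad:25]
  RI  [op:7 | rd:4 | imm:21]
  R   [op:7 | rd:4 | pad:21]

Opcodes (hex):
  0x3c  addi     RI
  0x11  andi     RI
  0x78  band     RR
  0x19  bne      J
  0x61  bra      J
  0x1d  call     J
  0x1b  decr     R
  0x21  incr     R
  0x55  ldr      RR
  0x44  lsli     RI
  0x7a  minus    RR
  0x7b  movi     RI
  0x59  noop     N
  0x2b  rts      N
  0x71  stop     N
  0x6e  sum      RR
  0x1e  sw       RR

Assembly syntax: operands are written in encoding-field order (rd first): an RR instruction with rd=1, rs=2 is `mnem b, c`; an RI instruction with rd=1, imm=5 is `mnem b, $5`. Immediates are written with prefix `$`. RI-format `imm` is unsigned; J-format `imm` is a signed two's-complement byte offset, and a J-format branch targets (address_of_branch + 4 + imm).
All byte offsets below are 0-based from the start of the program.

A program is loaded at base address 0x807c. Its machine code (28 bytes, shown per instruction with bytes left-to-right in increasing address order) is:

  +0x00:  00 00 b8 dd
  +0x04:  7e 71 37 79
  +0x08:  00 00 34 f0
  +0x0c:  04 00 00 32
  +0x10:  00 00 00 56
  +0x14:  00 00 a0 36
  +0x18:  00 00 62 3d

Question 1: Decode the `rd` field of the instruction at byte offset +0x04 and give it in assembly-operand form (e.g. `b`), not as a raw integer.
x

@+04  little-endian(7e 71 37 79) = 0x7937717e
  op=0x7937717e>>25=0x3c ⇒ addi (RI)
  rd: (w>>21)&0xf=0x9 → x
  imm: (w>>0)&0x1fffff=0x17717e → $1536382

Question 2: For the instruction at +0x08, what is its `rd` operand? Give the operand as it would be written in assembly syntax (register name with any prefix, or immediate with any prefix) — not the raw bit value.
+0x08: 00 00 34 f0 ⇒ word 0xf0340000 (little)
  top 7b → 0x78 → band [RR]
  rd@[24:21]=0x1 ⇒ b
  rs@[20:17]=0xa ⇒ y

b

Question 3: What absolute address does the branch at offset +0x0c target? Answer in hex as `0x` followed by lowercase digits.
0x8090

[0c] 04 00 00 32 → 0x32000004
  top 7b → 0x19 → bne [J]
  [24:0] imm=4 = $4
  target = base 0x807c + off 0x0c + 4 + imm 4 = 0x8090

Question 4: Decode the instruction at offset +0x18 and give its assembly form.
off 0x18: read 00 00 62 3d as little → 0x3d620000
  op=0x3d620000>>25=0x1e ⇒ sw (RR)
  [24:21] rd=11 = z
  [20:17] rs=1 = b

sw z, b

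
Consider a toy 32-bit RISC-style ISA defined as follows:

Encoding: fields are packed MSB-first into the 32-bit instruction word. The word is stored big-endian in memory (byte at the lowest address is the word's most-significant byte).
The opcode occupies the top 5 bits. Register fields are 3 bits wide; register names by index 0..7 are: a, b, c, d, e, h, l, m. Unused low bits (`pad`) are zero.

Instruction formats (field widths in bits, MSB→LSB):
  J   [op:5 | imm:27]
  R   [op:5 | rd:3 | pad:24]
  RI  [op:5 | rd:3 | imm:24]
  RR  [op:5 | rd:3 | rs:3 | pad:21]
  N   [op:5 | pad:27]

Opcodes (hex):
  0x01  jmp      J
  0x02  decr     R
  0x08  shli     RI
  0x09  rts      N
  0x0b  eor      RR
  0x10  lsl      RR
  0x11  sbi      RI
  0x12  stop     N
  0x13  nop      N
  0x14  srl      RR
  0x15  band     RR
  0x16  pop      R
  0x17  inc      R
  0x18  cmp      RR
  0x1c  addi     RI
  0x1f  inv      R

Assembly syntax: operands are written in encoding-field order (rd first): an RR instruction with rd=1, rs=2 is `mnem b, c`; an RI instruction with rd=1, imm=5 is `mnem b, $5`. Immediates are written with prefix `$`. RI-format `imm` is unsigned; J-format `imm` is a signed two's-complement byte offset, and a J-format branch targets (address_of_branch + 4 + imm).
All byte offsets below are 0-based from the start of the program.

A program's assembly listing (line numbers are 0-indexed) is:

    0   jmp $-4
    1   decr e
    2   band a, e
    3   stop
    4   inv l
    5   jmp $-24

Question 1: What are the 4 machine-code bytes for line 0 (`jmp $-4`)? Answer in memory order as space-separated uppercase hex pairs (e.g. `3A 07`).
line 0 (jmp): pack op=0x1:5|imm=-4:27 = 0x0ffffffc; big→ 0f ff ff fc

0F FF FF FC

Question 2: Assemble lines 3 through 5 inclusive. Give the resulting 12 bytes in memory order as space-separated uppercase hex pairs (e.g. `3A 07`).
L3: stop op=0x12:5|pad=0:27 ⇒ 0x90000000 ⇒ big 90 00 00 00
L4: inv op=0x1f:5|rd=6:3|pad=0:24 ⇒ 0xfe000000 ⇒ big fe 00 00 00
L5: jmp op=0x1:5|imm=-24:27 ⇒ 0x0fffffe8 ⇒ big 0f ff ff e8

90 00 00 00 FE 00 00 00 0F FF FF E8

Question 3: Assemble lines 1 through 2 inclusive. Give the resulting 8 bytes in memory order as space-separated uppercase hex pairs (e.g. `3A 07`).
14 00 00 00 A8 80 00 00

1. decr fields op=0x2:5|rd=4:3|pad=0:24 → word 14000000h → 14 00 00 00
2. band fields op=0x15:5|rd=0:3|rs=4:3|pad=0:21 → word a8800000h → a8 80 00 00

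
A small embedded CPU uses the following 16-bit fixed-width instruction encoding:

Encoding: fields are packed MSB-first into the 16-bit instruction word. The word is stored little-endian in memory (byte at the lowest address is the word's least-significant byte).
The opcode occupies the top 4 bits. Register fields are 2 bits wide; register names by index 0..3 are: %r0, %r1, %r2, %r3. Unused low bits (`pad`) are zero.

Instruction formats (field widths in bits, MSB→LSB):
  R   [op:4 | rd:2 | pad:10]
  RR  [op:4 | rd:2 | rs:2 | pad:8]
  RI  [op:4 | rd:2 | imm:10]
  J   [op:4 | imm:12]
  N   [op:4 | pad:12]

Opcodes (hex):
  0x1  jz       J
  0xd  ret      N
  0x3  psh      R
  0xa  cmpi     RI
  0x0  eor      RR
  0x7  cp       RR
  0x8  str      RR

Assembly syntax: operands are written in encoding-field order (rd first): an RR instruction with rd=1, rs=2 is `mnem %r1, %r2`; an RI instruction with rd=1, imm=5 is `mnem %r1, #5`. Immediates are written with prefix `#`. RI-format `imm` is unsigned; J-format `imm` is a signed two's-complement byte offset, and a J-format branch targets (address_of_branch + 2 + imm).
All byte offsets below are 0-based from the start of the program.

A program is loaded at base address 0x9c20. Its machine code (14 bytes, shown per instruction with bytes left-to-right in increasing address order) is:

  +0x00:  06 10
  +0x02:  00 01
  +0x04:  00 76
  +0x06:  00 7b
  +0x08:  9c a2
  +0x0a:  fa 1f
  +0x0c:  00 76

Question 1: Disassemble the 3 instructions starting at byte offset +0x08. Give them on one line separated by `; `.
cmpi %r0, #668; jz #-6; cp %r1, %r2

[08] 9c a2 → 0xa29c
  op=0xa29c>>12=0xa ⇒ cmpi (RI)
  [11:10] rd=0 = %r0
  [9:0] imm=668 = #668
[0a] fa 1f → 0x1ffa
  op=0x1ffa>>12=0x1 ⇒ jz (J)
  [11:0] imm=4090 (s12→-6) = #-6
[0c] 00 76 → 0x7600
  op=0x7600>>12=0x7 ⇒ cp (RR)
  [11:10] rd=1 = %r1
  [9:8] rs=2 = %r2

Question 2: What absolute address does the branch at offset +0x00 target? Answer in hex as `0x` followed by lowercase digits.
0x9c28

@+00  little-endian(06 10) = 0x1006
  top 4b → 0x1 → jz [J]
  imm@[11:0]=0x6 ⇒ #6
  target = base 0x9c20 + off 0x00 + 2 + imm 6 = 0x9c28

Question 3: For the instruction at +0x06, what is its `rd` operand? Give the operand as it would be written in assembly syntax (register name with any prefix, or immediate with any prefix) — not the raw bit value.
%r2

@+06  little-endian(00 7b) = 0x7b00
  op=0x7b00>>12=0x7 ⇒ cp (RR)
  rd: (w>>10)&0x3=0x2 → %r2
  rs: (w>>8)&0x3=0x3 → %r3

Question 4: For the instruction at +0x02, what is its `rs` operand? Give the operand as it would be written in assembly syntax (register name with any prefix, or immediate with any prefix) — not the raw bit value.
%r1

@+02  little-endian(00 01) = 0x0100
  top 4b → 0x0 → eor [RR]
  rd@[11:10]=0x0 ⇒ %r0
  rs@[9:8]=0x1 ⇒ %r1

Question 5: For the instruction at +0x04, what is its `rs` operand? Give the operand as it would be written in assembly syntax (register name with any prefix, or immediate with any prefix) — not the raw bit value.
+0x04: 00 76 ⇒ word 0x7600 (little)
  top 4b → 0x7 → cp [RR]
  [11:10] rd=1 = %r1
  [9:8] rs=2 = %r2

%r2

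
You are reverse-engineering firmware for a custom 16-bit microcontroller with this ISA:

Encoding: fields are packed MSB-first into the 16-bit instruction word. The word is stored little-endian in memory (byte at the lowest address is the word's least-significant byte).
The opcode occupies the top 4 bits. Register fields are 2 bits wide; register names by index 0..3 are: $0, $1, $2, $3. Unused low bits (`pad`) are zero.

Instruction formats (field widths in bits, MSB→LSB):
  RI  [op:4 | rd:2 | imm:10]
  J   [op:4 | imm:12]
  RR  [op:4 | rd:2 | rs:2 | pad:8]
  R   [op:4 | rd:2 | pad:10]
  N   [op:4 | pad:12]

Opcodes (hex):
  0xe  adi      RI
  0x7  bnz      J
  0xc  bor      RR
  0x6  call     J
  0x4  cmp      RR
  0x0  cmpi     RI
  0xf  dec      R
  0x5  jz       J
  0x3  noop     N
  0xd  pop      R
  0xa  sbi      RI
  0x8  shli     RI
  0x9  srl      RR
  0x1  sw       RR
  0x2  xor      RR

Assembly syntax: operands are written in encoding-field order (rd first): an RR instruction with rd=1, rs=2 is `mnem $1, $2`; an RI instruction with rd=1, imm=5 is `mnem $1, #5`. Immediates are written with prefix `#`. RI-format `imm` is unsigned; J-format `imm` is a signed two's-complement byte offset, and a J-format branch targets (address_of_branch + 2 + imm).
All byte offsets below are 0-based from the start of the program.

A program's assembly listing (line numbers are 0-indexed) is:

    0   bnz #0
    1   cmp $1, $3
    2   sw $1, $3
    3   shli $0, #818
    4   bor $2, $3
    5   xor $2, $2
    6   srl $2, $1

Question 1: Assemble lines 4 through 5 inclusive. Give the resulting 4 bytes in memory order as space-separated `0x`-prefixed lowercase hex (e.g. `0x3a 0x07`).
L4: bor op=0xc:4|rd=2:2|rs=3:2|pad=0:8 ⇒ 0xcb00 ⇒ little 00 cb
L5: xor op=0x2:4|rd=2:2|rs=2:2|pad=0:8 ⇒ 0x2a00 ⇒ little 00 2a

0x00 0xcb 0x00 0x2a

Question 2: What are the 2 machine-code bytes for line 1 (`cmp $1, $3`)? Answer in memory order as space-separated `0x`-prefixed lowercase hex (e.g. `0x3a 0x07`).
0x00 0x47

L1: cmp op=0x4:4|rd=1:2|rs=3:2|pad=0:8 ⇒ 0x4700 ⇒ little 00 47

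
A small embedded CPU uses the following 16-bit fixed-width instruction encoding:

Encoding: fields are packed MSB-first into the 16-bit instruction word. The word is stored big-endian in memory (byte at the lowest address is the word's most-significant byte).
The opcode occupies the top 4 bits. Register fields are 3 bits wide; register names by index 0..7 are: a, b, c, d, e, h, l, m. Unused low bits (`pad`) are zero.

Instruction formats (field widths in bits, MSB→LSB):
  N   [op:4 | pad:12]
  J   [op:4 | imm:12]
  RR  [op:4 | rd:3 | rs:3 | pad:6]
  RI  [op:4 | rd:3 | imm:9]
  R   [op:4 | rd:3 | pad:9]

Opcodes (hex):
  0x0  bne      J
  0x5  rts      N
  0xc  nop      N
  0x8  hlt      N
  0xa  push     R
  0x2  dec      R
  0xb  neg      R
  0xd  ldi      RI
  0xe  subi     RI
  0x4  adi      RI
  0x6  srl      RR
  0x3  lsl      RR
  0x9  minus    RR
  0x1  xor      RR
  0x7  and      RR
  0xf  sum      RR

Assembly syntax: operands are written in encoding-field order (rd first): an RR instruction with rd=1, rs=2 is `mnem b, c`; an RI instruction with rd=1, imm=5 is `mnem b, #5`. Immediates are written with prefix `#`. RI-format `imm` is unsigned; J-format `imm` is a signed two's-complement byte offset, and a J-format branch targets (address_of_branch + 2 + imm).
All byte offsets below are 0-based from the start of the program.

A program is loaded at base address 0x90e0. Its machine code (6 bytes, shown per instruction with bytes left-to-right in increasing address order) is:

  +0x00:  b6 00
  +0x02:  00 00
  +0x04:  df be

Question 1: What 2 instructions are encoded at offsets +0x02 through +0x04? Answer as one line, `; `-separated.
off 0x02: read 00 00 as big → 0x0000
  opcode bits[15:12]=0x0: bne/J
  imm@[11:0]=0x0 ⇒ #0
off 0x04: read df be as big → 0xdfbe
  opcode bits[15:12]=0xd: ldi/RI
  rd@[11:9]=0x7 ⇒ m
  imm@[8:0]=0x1be ⇒ #446

bne #0; ldi m, #446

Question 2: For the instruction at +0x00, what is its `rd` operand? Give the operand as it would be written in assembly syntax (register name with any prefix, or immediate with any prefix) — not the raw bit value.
d

@+00  big-endian(b6 00) = 0xb600
  op=0xb600>>12=0xb ⇒ neg (R)
  [11:9] rd=3 = d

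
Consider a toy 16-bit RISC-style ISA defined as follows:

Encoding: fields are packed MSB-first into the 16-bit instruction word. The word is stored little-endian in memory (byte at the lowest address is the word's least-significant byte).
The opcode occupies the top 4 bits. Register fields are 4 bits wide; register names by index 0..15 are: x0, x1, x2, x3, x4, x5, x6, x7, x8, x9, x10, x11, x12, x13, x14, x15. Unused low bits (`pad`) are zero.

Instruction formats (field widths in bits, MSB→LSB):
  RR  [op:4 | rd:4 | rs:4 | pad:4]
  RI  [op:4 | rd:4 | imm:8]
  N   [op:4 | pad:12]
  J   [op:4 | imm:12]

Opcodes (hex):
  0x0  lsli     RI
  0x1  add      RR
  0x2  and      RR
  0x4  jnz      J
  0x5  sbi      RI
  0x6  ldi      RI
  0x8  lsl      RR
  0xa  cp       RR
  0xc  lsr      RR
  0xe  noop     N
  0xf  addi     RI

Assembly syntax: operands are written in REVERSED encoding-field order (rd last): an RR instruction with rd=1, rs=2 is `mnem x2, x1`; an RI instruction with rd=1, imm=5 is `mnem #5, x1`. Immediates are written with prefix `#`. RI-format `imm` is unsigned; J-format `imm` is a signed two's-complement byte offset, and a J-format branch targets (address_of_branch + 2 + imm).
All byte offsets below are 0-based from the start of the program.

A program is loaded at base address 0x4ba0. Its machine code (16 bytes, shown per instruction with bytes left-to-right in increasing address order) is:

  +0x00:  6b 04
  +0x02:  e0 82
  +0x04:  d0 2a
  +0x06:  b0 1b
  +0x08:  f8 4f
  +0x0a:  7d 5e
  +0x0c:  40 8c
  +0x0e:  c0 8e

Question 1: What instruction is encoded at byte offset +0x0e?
+0x0e: c0 8e ⇒ word 0x8ec0 (little)
  opcode bits[15:12]=0x8: lsl/RR
  rd@[11:8]=0xe ⇒ x14
  rs@[7:4]=0xc ⇒ x12

lsl x12, x14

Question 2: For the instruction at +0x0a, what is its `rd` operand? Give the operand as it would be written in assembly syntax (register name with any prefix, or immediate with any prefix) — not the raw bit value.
x14

+0x0a: 7d 5e ⇒ word 0x5e7d (little)
  op=0x5e7d>>12=0x5 ⇒ sbi (RI)
  [11:8] rd=14 = x14
  [7:0] imm=125 = #125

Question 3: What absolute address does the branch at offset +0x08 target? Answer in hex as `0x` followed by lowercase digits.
0x4ba2

@+08  little-endian(f8 4f) = 0x4ff8
  opcode bits[15:12]=0x4: jnz/J
  imm@[11:0]=0xff8 (s12→-8) ⇒ #-8
  target = base 0x4ba0 + off 0x08 + 2 + imm -8 = 0x4ba2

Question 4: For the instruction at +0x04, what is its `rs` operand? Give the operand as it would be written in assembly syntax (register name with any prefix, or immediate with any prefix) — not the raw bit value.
+0x04: d0 2a ⇒ word 0x2ad0 (little)
  opcode bits[15:12]=0x2: and/RR
  rd: (w>>8)&0xf=0xa → x10
  rs: (w>>4)&0xf=0xd → x13

x13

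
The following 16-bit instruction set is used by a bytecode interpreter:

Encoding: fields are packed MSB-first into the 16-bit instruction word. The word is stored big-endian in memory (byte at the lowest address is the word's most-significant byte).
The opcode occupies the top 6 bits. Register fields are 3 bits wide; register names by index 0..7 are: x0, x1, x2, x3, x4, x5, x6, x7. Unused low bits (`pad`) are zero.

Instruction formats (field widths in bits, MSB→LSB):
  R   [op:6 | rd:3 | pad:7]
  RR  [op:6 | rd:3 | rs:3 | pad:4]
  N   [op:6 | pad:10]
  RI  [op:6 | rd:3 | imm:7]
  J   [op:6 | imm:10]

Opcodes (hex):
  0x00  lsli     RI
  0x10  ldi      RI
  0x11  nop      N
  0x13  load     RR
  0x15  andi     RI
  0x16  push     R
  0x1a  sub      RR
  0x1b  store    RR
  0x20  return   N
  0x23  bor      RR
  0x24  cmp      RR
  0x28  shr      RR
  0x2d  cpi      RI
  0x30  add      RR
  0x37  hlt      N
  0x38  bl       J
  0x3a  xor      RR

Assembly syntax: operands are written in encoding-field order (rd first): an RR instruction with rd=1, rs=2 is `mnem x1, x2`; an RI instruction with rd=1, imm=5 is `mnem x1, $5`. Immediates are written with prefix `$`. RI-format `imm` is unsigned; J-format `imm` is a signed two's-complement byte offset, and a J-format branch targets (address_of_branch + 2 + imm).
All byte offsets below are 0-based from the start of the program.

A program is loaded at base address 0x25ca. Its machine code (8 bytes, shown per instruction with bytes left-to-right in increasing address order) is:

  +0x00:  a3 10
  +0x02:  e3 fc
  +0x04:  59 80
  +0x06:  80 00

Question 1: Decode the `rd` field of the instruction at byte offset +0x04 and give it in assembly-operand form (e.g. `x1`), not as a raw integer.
x3

@+04  big-endian(59 80) = 0x5980
  opcode bits[15:10]=0x16: push/R
  rd@[9:7]=0x3 ⇒ x3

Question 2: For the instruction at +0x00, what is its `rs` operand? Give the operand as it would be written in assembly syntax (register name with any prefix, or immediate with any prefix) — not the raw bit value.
[00] a3 10 → 0xa310
  top 6b → 0x28 → shr [RR]
  rd@[9:7]=0x6 ⇒ x6
  rs@[6:4]=0x1 ⇒ x1

x1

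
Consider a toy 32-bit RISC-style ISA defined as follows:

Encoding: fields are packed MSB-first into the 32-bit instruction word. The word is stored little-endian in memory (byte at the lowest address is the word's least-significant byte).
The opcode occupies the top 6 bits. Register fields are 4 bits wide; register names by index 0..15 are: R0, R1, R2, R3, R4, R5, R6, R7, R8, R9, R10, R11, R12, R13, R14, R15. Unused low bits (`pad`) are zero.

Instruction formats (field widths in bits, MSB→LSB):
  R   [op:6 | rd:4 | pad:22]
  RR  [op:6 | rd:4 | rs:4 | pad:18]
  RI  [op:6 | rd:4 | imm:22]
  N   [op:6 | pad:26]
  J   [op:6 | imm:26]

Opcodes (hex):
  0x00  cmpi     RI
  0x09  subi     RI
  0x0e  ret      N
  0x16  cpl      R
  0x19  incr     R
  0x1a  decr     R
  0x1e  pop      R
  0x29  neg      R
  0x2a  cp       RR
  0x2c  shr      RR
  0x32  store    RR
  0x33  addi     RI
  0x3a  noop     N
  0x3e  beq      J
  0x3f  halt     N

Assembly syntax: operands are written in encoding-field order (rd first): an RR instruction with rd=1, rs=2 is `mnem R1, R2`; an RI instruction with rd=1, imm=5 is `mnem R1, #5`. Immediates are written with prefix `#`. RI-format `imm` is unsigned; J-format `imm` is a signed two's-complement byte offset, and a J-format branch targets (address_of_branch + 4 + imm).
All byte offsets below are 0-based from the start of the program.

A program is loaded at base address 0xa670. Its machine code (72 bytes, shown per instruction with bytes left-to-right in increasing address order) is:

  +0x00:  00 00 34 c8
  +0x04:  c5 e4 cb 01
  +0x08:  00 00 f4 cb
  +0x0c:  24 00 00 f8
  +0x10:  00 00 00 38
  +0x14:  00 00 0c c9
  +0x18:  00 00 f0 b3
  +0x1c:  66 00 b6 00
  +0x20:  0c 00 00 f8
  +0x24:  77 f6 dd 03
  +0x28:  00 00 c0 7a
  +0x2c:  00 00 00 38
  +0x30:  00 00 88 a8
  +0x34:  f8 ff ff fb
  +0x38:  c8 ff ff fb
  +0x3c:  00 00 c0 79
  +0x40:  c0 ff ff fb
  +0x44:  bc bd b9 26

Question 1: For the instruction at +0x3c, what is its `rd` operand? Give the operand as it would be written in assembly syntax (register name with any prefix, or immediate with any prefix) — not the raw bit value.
[3c] 00 00 c0 79 → 0x79c00000
  opcode bits[31:26]=0x1e: pop/R
  rd@[25:22]=0x7 ⇒ R7

R7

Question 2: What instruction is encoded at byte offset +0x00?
store R0, R13

off 0x00: read 00 00 34 c8 as little → 0xc8340000
  opcode bits[31:26]=0x32: store/RR
  rd: (w>>22)&0xf=0x0 → R0
  rs: (w>>18)&0xf=0xd → R13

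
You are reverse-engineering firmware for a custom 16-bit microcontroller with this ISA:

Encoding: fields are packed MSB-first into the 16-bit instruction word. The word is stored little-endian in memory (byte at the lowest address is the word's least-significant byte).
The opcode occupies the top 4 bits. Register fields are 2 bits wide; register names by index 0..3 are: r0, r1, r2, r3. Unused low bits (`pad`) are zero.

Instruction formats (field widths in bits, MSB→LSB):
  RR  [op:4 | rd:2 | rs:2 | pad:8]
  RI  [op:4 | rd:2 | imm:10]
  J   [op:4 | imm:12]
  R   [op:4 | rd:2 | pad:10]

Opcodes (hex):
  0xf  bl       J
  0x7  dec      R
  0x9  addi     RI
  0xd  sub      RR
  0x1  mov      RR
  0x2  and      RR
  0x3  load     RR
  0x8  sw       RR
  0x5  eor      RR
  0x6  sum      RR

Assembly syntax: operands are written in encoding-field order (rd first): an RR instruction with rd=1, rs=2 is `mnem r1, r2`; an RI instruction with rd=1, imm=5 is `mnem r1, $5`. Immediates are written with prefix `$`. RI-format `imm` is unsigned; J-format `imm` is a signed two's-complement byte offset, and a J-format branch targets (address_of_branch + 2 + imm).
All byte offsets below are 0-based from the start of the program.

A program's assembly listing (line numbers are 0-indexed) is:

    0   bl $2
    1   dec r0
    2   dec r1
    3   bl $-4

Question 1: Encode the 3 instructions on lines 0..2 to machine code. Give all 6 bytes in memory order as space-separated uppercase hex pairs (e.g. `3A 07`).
0. bl fields op=0xf:4|imm=2:12 → word f002h → 02 f0
1. dec fields op=0x7:4|rd=0:2|pad=0:10 → word 7000h → 00 70
2. dec fields op=0x7:4|rd=1:2|pad=0:10 → word 7400h → 00 74

02 F0 00 70 00 74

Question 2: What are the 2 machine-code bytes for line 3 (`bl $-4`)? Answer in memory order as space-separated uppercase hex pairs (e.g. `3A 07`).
line 3 (bl): pack op=0xf:4|imm=-4:12 = 0xfffc; little→ fc ff

FC FF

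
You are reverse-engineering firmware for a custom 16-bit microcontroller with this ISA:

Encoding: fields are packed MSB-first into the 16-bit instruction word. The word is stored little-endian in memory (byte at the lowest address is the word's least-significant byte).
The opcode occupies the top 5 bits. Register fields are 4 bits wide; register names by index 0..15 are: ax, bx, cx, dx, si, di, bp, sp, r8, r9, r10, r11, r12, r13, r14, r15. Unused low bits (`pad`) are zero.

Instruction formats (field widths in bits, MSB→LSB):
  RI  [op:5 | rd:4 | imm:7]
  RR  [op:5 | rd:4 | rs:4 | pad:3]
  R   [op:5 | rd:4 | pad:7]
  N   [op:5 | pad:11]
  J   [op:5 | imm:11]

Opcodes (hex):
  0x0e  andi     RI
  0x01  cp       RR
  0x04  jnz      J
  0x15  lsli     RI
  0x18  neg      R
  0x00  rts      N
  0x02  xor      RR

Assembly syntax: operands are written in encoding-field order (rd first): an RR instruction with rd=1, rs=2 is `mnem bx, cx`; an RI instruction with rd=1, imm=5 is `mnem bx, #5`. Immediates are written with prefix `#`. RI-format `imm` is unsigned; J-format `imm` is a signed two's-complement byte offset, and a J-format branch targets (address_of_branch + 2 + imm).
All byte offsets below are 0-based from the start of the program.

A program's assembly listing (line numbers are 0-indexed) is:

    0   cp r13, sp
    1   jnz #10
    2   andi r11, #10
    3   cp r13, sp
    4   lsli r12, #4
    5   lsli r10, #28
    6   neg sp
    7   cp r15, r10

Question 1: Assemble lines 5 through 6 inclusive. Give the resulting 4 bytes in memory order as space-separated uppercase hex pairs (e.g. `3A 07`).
5. lsli fields op=0x15:5|rd=10:4|imm=28:7 → word ad1ch → 1c ad
6. neg fields op=0x18:5|rd=7:4|pad=0:7 → word c380h → 80 c3

1C AD 80 C3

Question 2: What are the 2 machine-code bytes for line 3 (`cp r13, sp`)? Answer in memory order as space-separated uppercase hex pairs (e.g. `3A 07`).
B8 0E

3. cp fields op=0x1:5|rd=13:4|rs=7:4|pad=0:3 → word 0eb8h → b8 0e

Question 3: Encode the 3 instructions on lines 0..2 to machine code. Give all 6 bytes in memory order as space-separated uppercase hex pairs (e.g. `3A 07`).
B8 0E 0A 20 8A 75

0. cp fields op=0x1:5|rd=13:4|rs=7:4|pad=0:3 → word 0eb8h → b8 0e
1. jnz fields op=0x4:5|imm=10:11 → word 200ah → 0a 20
2. andi fields op=0xe:5|rd=11:4|imm=10:7 → word 758ah → 8a 75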